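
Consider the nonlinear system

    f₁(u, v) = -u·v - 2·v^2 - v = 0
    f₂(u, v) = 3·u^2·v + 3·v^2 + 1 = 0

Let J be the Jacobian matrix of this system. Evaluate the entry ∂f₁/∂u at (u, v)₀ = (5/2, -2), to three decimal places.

∂f₁/∂u = -v.
At (5/2, -2) this is 2.000.

2.000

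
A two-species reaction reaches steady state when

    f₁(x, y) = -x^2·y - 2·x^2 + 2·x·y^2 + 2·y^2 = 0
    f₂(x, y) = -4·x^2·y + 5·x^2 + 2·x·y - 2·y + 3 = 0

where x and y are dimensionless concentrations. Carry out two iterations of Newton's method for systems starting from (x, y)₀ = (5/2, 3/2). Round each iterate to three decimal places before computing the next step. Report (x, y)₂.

At (5/2, 3/2): F = (-6.125, 1.250).
Jacobian J = [[-2·x·y - 4·x + 2·y^2, -x^2 + 4·x·y + 4·y], [-8·x·y + 10·x + 2·y, -4·x^2 + 2·x - 2]].
At the point, J = [[-13.000, 14.750], [-2.000, -22.000]] (det J = 315.500).
Solving J·Δ = −F gives Δ = (-0.369, 0.090).
Then the next iterate is (x, y)₁ = (2.131, 1.590).
Round to (2.131, 1.590) and repeat: F = (-0.47181, 0.42060), J = [[-10.24438, 15.37200], [-2.61632, -15.90264]].
Δ = (-0.005, 0.027), so (x, y)₂ = (2.126, 1.617).

(2.126, 1.617)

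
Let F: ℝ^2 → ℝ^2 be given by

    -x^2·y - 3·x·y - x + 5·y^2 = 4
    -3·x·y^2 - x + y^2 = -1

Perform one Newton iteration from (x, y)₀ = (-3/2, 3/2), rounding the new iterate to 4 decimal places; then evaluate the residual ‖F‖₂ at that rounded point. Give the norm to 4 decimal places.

5.2123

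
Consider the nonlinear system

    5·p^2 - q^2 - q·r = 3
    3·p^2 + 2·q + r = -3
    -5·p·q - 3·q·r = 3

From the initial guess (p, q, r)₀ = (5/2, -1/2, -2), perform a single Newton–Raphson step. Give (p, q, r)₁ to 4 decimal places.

At (5/2, -1/2, -2): F = (27.0000, 18.7500, 0.2500).
Jacobian J = [[10·p, -2·q - r, -q], [6·p, 2, 1], [-5·q, -5·p - 3·r, -3·q]].
At the point, J = [[25.0000, 3.0000, 0.5000], [15.0000, 2.0000, 1.0000], [2.5000, -6.5000, 1.5000]] (det J = 126.2500).
Solving J·Δ = −F gives Δ = (-0.8847, -1.0718, -3.3366).
Then the next iterate is (p, q, r)₁ = (1.6153, -1.5718, -5.3366).

(1.6153, -1.5718, -5.3366)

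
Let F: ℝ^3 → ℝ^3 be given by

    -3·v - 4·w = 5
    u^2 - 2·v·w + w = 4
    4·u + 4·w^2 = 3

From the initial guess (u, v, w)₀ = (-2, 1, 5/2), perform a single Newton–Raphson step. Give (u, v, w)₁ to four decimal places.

At (-2, 1, 5/2): F = (-18.0000, -2.5000, 14.0000).
Jacobian J = [[0, -3, -4], [2·u, -2·w, -2·v + 1], [4, 0, 8·w]].
At the point, J = [[0.0000, -3.0000, -4.0000], [-4.0000, -5.0000, -1.0000], [4.0000, 0.0000, 20.0000]] (det J = -308.0000).
Solving J·Δ = −F gives Δ = (4.5844, -3.8442, -1.6169).
Then the next iterate is (u, v, w)₁ = (2.5844, -2.8442, 0.8831).

(2.5844, -2.8442, 0.8831)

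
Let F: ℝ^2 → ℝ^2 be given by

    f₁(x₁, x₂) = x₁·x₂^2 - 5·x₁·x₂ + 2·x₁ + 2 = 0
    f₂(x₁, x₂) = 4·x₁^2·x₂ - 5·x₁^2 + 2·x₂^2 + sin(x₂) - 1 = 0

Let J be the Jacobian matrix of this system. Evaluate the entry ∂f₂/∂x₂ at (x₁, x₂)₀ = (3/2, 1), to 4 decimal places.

13.5403

∂f₂/∂x₂ = 4·x₁^2 + 4·x₂ + cos(x₂).
At (3/2, 1) this is 13.5403.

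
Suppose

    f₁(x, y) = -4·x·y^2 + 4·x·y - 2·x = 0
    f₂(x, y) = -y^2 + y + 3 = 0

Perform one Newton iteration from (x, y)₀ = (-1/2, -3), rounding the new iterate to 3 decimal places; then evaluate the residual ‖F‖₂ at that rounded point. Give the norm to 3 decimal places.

At (-1/2, -3): F = (25.000, -9.000).
Jacobian J = [[-4·y^2 + 4·y - 2, -8·x·y + 4·x], [0, -2·y + 1]].
At the point, J = [[-50.000, -14.000], [0.000, 7.000]] (det J = -350.000).
Solving J·Δ = −F gives Δ = (0.140, 1.286).
Then the next iterate is (x, y)₁ = (-0.360, -1.714).
Re-evaluating at (-0.360, -1.714): F = (7.41859, -1.65180), so ‖F‖₂ = 7.600.

7.600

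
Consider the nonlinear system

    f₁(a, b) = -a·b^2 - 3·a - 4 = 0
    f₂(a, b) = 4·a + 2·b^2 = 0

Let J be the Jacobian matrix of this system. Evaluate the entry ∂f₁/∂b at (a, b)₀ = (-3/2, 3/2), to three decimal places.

4.500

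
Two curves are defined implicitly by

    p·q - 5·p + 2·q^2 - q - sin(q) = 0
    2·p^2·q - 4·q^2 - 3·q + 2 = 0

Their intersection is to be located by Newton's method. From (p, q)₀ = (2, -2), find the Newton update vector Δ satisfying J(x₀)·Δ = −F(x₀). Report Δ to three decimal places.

(-0.883, 0.470)

At (2, -2): F = (-3.09070, -24.000).
Jacobian J = [[q - 5, p + 4·q - cos(q) - 1], [4·p·q, 2·p^2 - 8·q - 3]].
At the point, J = [[-7.000, -6.58385], [-16.000, 21.000]] (det J = -252.34165).
Solving J·Δ = −F gives Δ = (-0.883, 0.470).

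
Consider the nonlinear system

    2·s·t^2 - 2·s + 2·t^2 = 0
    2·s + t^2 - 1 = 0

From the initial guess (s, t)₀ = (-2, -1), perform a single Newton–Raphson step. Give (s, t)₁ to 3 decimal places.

(-0.500, -1.500)

At (-2, -1): F = (2.000, -4.000).
Jacobian J = [[2·t^2 - 2, 4·s·t + 4·t], [2, 2·t]].
At the point, J = [[0.000, 4.000], [2.000, -2.000]] (det J = -8.000).
Solving J·Δ = −F gives Δ = (1.500, -0.500).
Then the next iterate is (s, t)₁ = (-0.500, -1.500).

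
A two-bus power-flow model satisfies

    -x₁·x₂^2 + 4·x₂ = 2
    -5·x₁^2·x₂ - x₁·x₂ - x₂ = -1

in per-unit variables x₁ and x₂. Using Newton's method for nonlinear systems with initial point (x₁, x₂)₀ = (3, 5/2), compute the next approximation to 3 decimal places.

At (3, 5/2): F = (-10.750, -121.500).
Jacobian J = [[-x₂^2, -2·x₁·x₂ + 4], [-10·x₁·x₂ - x₂, -5·x₁^2 - x₁ - 1]].
At the point, J = [[-6.250, -11.000], [-77.500, -49.000]] (det J = -546.250).
Solving J·Δ = −F gives Δ = (-1.482, -0.135).
Then the next iterate is (x₁, x₂)₁ = (1.518, 2.365).

(1.518, 2.365)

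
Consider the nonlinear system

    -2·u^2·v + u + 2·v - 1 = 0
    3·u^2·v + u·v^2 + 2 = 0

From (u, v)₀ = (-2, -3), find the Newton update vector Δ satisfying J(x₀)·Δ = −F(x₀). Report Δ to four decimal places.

At (-2, -3): F = (15.0000, -52.0000).
Jacobian J = [[-4·u·v + 1, -2·u^2 + 2], [6·u·v + v^2, 3·u^2 + 2·u·v]].
At the point, J = [[-23.0000, -6.0000], [45.0000, 24.0000]] (det J = -282.0000).
Solving J·Δ = −F gives Δ = (0.1702, 1.8475).

(0.1702, 1.8475)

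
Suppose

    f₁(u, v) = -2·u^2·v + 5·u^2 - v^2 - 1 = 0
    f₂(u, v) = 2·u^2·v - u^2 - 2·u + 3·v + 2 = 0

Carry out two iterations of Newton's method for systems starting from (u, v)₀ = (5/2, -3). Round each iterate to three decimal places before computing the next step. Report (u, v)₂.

At (5/2, -3): F = (58.750, -55.750).
Jacobian J = [[-4·u·v + 10·u, -2·u^2 - 2·v], [4·u·v - 2·u - 2, 2·u^2 + 3]].
At the point, J = [[55.000, -6.500], [-37.000, 15.500]] (det J = 612.000).
Solving J·Δ = −F gives Δ = (-0.896, 1.458).
Then the next iterate is (u, v)₁ = (1.604, -1.542).
Round to (1.604, -1.542) and repeat: F = (17.42088, -16.34138), J = [[25.93347, -2.06163], [-15.10147, 8.14563]].
Δ = (-0.601, 0.892), so (u, v)₂ = (1.003, -0.650).

(1.003, -0.650)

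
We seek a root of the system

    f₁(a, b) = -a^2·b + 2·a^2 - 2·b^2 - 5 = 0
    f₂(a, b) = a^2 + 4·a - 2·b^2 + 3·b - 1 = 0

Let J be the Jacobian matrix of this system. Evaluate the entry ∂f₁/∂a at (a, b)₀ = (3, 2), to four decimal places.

0.0000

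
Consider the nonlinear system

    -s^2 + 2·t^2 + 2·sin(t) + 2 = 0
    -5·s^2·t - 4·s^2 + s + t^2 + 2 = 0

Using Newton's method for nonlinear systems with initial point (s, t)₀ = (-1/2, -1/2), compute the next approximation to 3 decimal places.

At (-1/2, -1/2): F = (1.29115, 1.375).
Jacobian J = [[-2·s, 4·t + 2·cos(t)], [-10·s·t - 8·s + 1, -5·s^2 + 2·t]].
At the point, J = [[1.000, -0.24483], [2.500, -2.250]] (det J = -1.63791).
Solving J·Δ = −F gives Δ = (-1.568, -1.131).
Then the next iterate is (s, t)₁ = (-2.068, -1.631).

(-2.068, -1.631)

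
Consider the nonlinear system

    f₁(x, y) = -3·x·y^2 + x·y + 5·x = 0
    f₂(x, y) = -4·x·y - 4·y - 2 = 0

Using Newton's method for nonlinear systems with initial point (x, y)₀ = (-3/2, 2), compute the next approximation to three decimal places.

At (-3/2, 2): F = (7.500, 2.000).
Jacobian J = [[-3·y^2 + y + 5, -6·x·y + x], [-4·y, -4·x - 4]].
At the point, J = [[-5.000, 16.500], [-8.000, 2.000]] (det J = 122.000).
Solving J·Δ = −F gives Δ = (0.148, -0.410).
Then the next iterate is (x, y)₁ = (-1.352, 1.590).

(-1.352, 1.590)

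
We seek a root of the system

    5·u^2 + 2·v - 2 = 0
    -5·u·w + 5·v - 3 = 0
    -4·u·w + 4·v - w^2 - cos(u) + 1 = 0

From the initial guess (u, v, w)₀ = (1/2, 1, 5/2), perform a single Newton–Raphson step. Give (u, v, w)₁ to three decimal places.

At (1/2, 1, 5/2): F = (1.250, -4.250, -7.12758).
Jacobian J = [[10·u, 2, 0], [-5·w, 5, -5·u], [-4·w + sin(u), 4, -4·u - 2·w]].
At the point, J = [[5.000, 2.000, 0.000], [-12.500, 5.000, -2.500], [-9.52057, 4.000, -7.000]] (det J = -252.39713).
Solving J·Δ = −F gives Δ = (-0.218, -0.079, -0.766).
Then the next iterate is (u, v, w)₁ = (0.282, 0.921, 1.734).

(0.282, 0.921, 1.734)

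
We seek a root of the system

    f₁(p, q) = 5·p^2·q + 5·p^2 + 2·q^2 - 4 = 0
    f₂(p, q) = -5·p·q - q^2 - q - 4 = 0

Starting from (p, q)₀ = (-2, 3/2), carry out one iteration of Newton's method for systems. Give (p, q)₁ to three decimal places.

(-0.910, 1.655)

At (-2, 3/2): F = (50.500, 7.250).
Jacobian J = [[10·p·q + 10·p, 5·p^2 + 4·q], [-5·q, -5·p - 2·q - 1]].
At the point, J = [[-50.000, 26.000], [-7.500, 6.000]] (det J = -105.000).
Solving J·Δ = −F gives Δ = (1.090, 0.155).
Then the next iterate is (p, q)₁ = (-0.910, 1.655).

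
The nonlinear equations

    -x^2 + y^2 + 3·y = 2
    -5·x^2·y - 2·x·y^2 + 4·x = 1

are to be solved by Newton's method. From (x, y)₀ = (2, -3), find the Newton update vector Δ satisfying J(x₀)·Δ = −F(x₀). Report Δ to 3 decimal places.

(-0.566, -1.246)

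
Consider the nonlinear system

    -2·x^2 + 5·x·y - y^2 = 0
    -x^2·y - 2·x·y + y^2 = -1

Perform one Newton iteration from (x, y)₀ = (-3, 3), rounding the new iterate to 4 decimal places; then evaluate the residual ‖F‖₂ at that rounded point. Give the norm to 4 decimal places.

At (-3, 3): F = (-72.0000, 1.0000).
Jacobian J = [[-4·x + 5·y, 5·x - 2·y], [-2·x·y - 2·y, -x^2 - 2·x + 2·y]].
At the point, J = [[27.0000, -21.0000], [12.0000, 3.0000]] (det J = 333.0000).
Solving J·Δ = −F gives Δ = (0.5856, -2.6757).
Then the next iterate is (x, y)₁ = (-2.4144, 0.3243).
Re-evaluating at (-2.4144, 0.3243): F = (-15.678775, 0.780699), so ‖F‖₂ = 15.6982.

15.6982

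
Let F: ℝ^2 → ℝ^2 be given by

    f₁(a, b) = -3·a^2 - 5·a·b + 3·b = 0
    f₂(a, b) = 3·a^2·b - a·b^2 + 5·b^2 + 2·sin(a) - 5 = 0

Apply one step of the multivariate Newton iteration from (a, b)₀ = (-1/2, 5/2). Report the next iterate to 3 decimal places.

At (-1/2, 5/2): F = (13.000, 30.29115).
Jacobian J = [[-6·a - 5·b, -5·a + 3], [6·a·b - b^2 + 2·cos(a), 3·a^2 - 2·a·b + 10·b]].
At the point, J = [[-9.500, 5.500], [-11.99483, 28.250]] (det J = -202.40341).
Solving J·Δ = −F gives Δ = (0.991, -0.651).
Then the next iterate is (a, b)₁ = (0.491, 1.849).

(0.491, 1.849)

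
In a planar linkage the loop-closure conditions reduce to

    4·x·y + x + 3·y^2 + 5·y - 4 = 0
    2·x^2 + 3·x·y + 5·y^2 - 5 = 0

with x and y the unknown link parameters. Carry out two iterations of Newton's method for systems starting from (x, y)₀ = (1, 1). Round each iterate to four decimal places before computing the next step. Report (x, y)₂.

At (1, 1): F = (9.0000, 5.0000).
Jacobian J = [[4·y + 1, 4·x + 6·y + 5], [4·x + 3·y, 3·x + 10·y]].
At the point, J = [[5.0000, 15.0000], [7.0000, 13.0000]] (det J = -40.0000).
Solving J·Δ = −F gives Δ = (1.0500, -0.9500).
Then the next iterate is (x, y)₁ = (2.0500, 0.0500).
Round to (2.0500, 0.0500) and repeat: F = (-1.2825, 3.7250), J = [[1.2000, 13.5000], [8.3500, 6.6500]].
Δ = (-0.5615, 0.1449), so (x, y)₂ = (1.4885, 0.1949).

(1.4885, 0.1949)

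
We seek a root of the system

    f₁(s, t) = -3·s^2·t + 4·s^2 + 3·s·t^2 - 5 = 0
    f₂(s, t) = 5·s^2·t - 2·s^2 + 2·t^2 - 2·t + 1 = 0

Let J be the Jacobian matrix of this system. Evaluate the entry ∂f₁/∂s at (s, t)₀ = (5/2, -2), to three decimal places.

∂f₁/∂s = -6·s·t + 8·s + 3·t^2.
At (5/2, -2) this is 62.000.

62.000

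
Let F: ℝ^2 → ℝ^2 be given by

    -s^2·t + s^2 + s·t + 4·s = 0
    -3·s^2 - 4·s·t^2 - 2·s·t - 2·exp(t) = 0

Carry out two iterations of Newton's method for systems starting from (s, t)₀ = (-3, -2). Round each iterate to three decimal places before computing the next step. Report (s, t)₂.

(-1.431, -1.416)

At (-3, -2): F = (21.000, 8.72933).
Jacobian J = [[-2·s·t + 2·s + t + 4, -s^2 + s], [-6·s - 4·t^2 - 2·t, -8·s·t - 2·s - 2·exp(t)]].
At the point, J = [[-16.000, -12.000], [6.000, -42.27067]] (det J = 748.33073).
Solving J·Δ = −F gives Δ = (1.046, 0.355).
Then the next iterate is (s, t)₁ = (-1.954, -1.645).
Round to (-1.954, -1.645) and repeat: F = (5.49725, 2.88126), J = [[-7.98166, -5.77212], [4.18990, -22.19267]].
Δ = (0.523, 0.229), so (s, t)₂ = (-1.431, -1.416).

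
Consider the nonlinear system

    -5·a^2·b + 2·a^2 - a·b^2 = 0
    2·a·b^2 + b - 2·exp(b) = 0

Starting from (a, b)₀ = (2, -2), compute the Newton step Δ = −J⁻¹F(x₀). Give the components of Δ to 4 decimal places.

At (2, -2): F = (40.0000, 13.729329).
Jacobian J = [[-10·a·b + 4·a - b^2, -5·a^2 - 2·a·b], [2·b^2, 4·a·b - 2·exp(b) + 1]].
At the point, J = [[44.0000, -12.0000], [8.0000, -15.270671]] (det J = -575.909505).
Solving J·Δ = −F gives Δ = (-0.7746, 0.4933).

(-0.7746, 0.4933)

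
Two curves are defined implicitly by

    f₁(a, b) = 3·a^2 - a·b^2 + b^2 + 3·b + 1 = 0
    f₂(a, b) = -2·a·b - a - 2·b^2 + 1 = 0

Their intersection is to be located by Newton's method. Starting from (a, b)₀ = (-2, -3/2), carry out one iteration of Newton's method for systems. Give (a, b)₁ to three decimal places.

(-1.176, -0.915)

At (-2, -3/2): F = (15.250, -7.500).
Jacobian J = [[6·a - b^2, -2·a·b + 2·b + 3], [-2·b - 1, -2·a - 4·b]].
At the point, J = [[-14.250, -6.000], [2.000, 10.000]] (det J = -130.500).
Solving J·Δ = −F gives Δ = (0.824, 0.585).
Then the next iterate is (a, b)₁ = (-1.176, -0.915).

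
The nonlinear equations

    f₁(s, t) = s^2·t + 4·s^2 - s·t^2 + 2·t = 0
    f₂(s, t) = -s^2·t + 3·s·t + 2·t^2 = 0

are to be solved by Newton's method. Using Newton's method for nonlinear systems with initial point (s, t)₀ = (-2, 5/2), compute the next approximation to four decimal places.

At (-2, 5/2): F = (43.5000, -12.5000).
Jacobian J = [[2·s·t + 8·s - t^2, s^2 - 2·s·t + 2], [-2·s·t + 3·t, -s^2 + 3·s + 4·t]].
At the point, J = [[-32.2500, 16.0000], [17.5000, 0.0000]] (det J = -280.0000).
Solving J·Δ = −F gives Δ = (0.7143, -1.2790).
Then the next iterate is (s, t)₁ = (-1.2857, 1.2210).

(-1.2857, 1.2210)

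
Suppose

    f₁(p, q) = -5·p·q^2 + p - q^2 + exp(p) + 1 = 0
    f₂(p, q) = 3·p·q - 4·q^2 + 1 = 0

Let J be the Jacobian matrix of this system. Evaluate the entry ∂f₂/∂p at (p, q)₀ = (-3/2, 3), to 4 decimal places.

9.0000

∂f₂/∂p = 3·q.
At (-3/2, 3) this is 9.0000.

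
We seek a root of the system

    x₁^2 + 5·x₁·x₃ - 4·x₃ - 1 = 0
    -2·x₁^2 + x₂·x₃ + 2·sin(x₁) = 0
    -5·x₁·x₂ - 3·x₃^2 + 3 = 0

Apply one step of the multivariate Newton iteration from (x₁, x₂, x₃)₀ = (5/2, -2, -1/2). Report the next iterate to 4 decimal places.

(1.5207, -0.5626, -0.3296)

At (5/2, -2, -1/2): F = (1.0000, -10.303056, 27.2500).
Jacobian J = [[2·x₁ + 5·x₃, 0, 5·x₁ - 4], [-4·x₁ + 2·cos(x₁), x₃, x₂], [-5·x₂, -5·x₁, -6·x₃]].
At the point, J = [[2.5000, 0.0000, 8.5000], [-11.602287, -0.5000, -2.0000], [10.0000, -12.5000, 3.0000]] (det J = 1208.993018).
Solving J·Δ = −F gives Δ = (-0.9793, 1.4374, 0.1704).
Then the next iterate is (x₁, x₂, x₃)₁ = (1.5207, -0.5626, -0.3296).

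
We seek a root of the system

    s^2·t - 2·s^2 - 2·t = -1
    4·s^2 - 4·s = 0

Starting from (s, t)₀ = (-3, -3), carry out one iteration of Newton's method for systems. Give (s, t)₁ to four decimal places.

(-1.2857, -4.9184)

At (-3, -3): F = (-38.0000, 48.0000).
Jacobian J = [[2·s·t - 4·s, s^2 - 2], [8·s - 4, 0]].
At the point, J = [[30.0000, 7.0000], [-28.0000, 0.0000]] (det J = 196.0000).
Solving J·Δ = −F gives Δ = (1.7143, -1.9184).
Then the next iterate is (s, t)₁ = (-1.2857, -4.9184).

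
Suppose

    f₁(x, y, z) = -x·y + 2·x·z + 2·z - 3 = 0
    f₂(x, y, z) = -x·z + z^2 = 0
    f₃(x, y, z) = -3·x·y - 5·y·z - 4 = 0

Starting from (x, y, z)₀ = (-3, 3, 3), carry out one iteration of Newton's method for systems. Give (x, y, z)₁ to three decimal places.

(-1.875, 1.708, 1.375)

At (-3, 3, 3): F = (-6.000, 18.000, -22.000).
Jacobian J = [[-y + 2·z, -x, 2·x + 2], [-z, 0, -x + 2·z], [-3·y, -3·x - 5·z, -5·y]].
At the point, J = [[3.000, 3.000, -4.000], [-3.000, 0.000, 9.000], [-9.000, -6.000, -15.000]] (det J = -288.000).
Solving J·Δ = −F gives Δ = (1.125, -1.292, -1.625).
Then the next iterate is (x, y, z)₁ = (-1.875, 1.708, 1.375).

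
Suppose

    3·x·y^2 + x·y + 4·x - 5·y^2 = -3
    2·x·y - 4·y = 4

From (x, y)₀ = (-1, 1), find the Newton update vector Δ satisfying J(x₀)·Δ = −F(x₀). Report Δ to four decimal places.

At (-1, 1): F = (-10.0000, -10.0000).
Jacobian J = [[3·y^2 + y + 4, 6·x·y + x - 10·y], [2·y, 2·x - 4]].
At the point, J = [[8.0000, -17.0000], [2.0000, -6.0000]] (det J = -14.0000).
Solving J·Δ = −F gives Δ = (-7.8571, -4.2857).

(-7.8571, -4.2857)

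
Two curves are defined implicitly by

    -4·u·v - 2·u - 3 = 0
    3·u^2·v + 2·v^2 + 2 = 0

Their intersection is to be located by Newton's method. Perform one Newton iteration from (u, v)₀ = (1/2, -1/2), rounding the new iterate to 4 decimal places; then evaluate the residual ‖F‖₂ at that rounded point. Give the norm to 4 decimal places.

52.6576

At (1/2, -1/2): F = (-3.0000, 2.1250).
Jacobian J = [[-4·v - 2, -4·u], [6·u·v, 3·u^2 + 4·v]].
At the point, J = [[0.0000, -2.0000], [-1.5000, -1.2500]] (det J = -3.0000).
Solving J·Δ = −F gives Δ = (2.6667, -1.5000).
Then the next iterate is (u, v)₁ = (3.1667, -2.0000).
Re-evaluating at (3.1667, -2.0000): F = (16.0002, -50.167933), so ‖F‖₂ = 52.6576.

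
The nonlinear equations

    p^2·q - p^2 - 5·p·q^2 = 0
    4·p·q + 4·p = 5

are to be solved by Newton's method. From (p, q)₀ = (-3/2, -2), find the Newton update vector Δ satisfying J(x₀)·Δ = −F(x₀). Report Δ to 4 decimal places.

(-2.4833, 1.8222)

At (-3/2, -2): F = (23.2500, 1.0000).
Jacobian J = [[2·p·q - 2·p - 5·q^2, p^2 - 10·p·q], [4·q + 4, 4·p]].
At the point, J = [[-11.0000, -27.7500], [-4.0000, -6.0000]] (det J = -45.0000).
Solving J·Δ = −F gives Δ = (-2.4833, 1.8222).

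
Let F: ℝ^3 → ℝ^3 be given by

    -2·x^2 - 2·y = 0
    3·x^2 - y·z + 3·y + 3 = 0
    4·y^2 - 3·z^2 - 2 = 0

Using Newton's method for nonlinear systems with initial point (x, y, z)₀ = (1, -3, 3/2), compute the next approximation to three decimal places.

(1.127, -1.254, -0.127)

At (1, -3, 3/2): F = (4.000, 1.500, 27.250).
Jacobian J = [[-4·x, -2, 0], [6·x, -z + 3, -y], [0, 8·y, -6·z]].
At the point, J = [[-4.000, -2.000, 0.000], [6.000, 1.500, 3.000], [0.000, -24.000, -9.000]] (det J = -342.000).
Solving J·Δ = −F gives Δ = (0.127, 1.746, -1.627).
Then the next iterate is (x, y, z)₁ = (1.127, -1.254, -0.127).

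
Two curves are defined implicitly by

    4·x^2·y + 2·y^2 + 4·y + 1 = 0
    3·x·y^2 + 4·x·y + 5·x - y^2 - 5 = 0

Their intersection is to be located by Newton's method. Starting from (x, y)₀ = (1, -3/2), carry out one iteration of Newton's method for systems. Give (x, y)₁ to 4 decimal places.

(-0.2800, -5.9300)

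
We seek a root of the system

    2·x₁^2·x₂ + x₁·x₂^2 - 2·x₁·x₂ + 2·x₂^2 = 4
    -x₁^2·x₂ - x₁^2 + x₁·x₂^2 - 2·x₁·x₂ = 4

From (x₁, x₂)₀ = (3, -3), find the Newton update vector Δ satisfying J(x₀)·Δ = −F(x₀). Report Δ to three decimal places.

(-0.761, 1.165)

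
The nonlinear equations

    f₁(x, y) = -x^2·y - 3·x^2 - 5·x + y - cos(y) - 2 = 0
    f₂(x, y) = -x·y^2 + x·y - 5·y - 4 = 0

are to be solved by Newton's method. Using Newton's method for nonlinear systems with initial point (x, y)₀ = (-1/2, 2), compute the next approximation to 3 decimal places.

At (-1/2, 2): F = (1.66615, -13.000).
Jacobian J = [[-2·x·y - 6·x - 5, -x^2 + sin(y) + 1], [-y^2 + y, -2·x·y + x - 5]].
At the point, J = [[0.000, 1.65930], [-2.000, -3.500]] (det J = 3.31859).
Solving J·Δ = −F gives Δ = (-4.743, -1.004).
Then the next iterate is (x, y)₁ = (-5.243, 0.996).

(-5.243, 0.996)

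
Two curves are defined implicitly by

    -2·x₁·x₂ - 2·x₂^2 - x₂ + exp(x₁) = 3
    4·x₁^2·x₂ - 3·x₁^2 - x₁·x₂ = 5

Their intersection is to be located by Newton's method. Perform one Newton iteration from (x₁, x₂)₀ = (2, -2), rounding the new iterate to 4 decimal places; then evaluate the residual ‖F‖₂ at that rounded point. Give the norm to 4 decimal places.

At (2, -2): F = (6.389056, -45.0000).
Jacobian J = [[-2·x₂ + exp(x₁), -2·x₁ - 4·x₂ - 1], [8·x₁·x₂ - 6·x₁ - x₂, 4·x₁^2 - x₁]].
At the point, J = [[11.389056, 3.0000], [-42.0000, 14.0000]] (det J = 285.446785).
Solving J·Δ = −F gives Δ = (-0.7863, 0.8554).
Then the next iterate is (x₁, x₂)₁ = (1.2137, -1.1446).
Re-evaluating at (1.2137, -1.1446): F = (1.668699, -14.774295), so ‖F‖₂ = 14.8682.

14.8682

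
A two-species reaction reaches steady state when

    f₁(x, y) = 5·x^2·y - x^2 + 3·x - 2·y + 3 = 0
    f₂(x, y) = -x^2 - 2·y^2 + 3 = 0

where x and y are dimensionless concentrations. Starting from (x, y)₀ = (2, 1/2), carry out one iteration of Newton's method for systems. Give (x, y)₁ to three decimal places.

At (2, 1/2): F = (14.000, -1.500).
Jacobian J = [[10·x·y - 2·x + 3, 5·x^2 - 2], [-2·x, -4·y]].
At the point, J = [[9.000, 18.000], [-4.000, -2.000]] (det J = 54.000).
Solving J·Δ = −F gives Δ = (0.019, -0.787).
Then the next iterate is (x, y)₁ = (2.019, -0.287).

(2.019, -0.287)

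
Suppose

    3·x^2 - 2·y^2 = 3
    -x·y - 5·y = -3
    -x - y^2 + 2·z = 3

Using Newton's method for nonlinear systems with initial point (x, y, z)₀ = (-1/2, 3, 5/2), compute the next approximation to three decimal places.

At (-1/2, 3, 5/2): F = (-20.250, -10.500, -6.500).
Jacobian J = [[6·x, -4·y, 0], [-y, -x - 5, 0], [-1, -2·y, 2]].
At the point, J = [[-3.000, -12.000, 0.000], [-3.000, -4.500, 0.000], [-1.000, -6.000, 2.000]] (det J = -45.000).
Solving J·Δ = −F gives Δ = (-1.550, -1.300, -1.425).
Then the next iterate is (x, y, z)₁ = (-2.050, 1.700, 1.075).

(-2.050, 1.700, 1.075)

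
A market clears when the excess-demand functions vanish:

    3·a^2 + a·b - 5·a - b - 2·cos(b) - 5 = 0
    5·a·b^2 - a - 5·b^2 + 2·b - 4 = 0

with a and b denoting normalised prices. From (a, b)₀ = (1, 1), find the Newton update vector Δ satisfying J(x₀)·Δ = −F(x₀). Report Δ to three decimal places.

(-4.068, 9.636)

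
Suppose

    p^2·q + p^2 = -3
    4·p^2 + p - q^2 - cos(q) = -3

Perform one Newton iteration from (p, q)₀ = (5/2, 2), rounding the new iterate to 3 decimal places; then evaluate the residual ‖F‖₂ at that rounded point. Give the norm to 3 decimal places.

9.650

At (5/2, 2): F = (21.750, 26.91615).
Jacobian J = [[2·p·q + 2·p, p^2], [8·p + 1, -2·q + sin(q)]].
At the point, J = [[15.000, 6.250], [21.000, -3.09070]] (det J = -177.61054).
Solving J·Δ = −F gives Δ = (-1.326, -0.298).
Then the next iterate is (p, q)₁ = (1.174, 1.702).
Re-evaluating at (1.174, 1.702): F = (6.72410, 6.92113), so ‖F‖₂ = 9.650.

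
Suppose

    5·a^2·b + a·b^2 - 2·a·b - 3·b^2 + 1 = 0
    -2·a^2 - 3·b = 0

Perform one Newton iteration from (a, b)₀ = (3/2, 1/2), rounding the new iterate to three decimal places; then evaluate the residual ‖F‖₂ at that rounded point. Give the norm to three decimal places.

At (3/2, 1/2): F = (4.750, -6.000).
Jacobian J = [[10·a·b + b^2 - 2·b, 5·a^2 + 2·a·b - 2·a - 6·b], [-4·a, -3]].
At the point, J = [[6.750, 6.750], [-6.000, -3.000]] (det J = 20.250).
Solving J·Δ = −F gives Δ = (-1.296, 0.593).
Then the next iterate is (a, b)₁ = (0.204, 1.093).
Re-evaluating at (0.204, 1.093): F = (-2.55875, -3.36223), so ‖F‖₂ = 4.225.

4.225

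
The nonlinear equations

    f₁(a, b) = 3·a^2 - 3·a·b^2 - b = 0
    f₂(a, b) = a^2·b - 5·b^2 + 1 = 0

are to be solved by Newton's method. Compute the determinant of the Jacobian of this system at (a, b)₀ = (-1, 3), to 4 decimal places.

J = [[6·a - 3·b^2, -6·a·b - 1], [2·a·b, a^2 - 10·b]].
At the point, J = [[-33.0000, 17.0000], [-6.0000, -29.0000]].
det J = 1059.0000.

1059.0000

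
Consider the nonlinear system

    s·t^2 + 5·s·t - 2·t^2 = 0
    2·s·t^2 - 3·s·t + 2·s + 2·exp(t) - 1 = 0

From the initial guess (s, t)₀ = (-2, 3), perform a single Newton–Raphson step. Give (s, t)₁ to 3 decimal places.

(-1.029, 1.744)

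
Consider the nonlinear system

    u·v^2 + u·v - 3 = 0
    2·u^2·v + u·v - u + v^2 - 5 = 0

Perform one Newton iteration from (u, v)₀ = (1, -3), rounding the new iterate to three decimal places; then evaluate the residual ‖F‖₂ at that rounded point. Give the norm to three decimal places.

At (1, -3): F = (3.000, -6.000).
Jacobian J = [[v^2 + v, 2·u·v + u], [4·u·v + v - 1, 2·u^2 + u + 2·v]].
At the point, J = [[6.000, -5.000], [-16.000, -3.000]] (det J = -98.000).
Solving J·Δ = −F gives Δ = (-0.398, 0.122).
Then the next iterate is (u, v)₁ = (0.602, -2.878).
Re-evaluating at (0.602, -2.878): F = (0.25374, -1.13767), so ‖F‖₂ = 1.166.

1.166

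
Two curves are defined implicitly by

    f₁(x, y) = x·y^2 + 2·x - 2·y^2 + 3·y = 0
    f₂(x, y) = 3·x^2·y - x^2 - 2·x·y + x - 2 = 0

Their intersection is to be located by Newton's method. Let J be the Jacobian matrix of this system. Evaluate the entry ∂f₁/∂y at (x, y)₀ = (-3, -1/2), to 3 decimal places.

8.000

∂f₁/∂y = 2·x·y - 4·y + 3.
At (-3, -1/2) this is 8.000.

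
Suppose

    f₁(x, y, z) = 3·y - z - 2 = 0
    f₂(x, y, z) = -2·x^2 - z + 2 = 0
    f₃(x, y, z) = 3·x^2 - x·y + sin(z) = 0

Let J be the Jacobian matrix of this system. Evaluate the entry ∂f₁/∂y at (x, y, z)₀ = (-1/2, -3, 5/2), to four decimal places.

3.0000

∂f₁/∂y = 3.
At (-1/2, -3, 5/2) this is 3.0000.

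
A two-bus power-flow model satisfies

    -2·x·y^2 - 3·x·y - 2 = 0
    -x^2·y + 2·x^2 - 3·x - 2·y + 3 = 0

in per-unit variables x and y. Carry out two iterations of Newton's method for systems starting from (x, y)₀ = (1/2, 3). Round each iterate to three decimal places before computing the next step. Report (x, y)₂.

(-2.588, 3.319)

At (1/2, 3): F = (-15.500, -4.750).
Jacobian J = [[-2·y^2 - 3·y, -4·x·y - 3·x], [-2·x·y + 4·x - 3, -x^2 - 2]].
At the point, J = [[-27.000, -7.500], [-4.000, -2.250]] (det J = 30.750).
Solving J·Δ = −F gives Δ = (0.024, -2.154).
Then the next iterate is (x, y)₁ = (0.524, 0.846).
Round to (0.524, 0.846) and repeat: F = (-4.07998, 0.05286), J = [[-3.96943, -3.34522], [-1.79061, -2.27458]].
Δ = (-3.112, 2.473), so (x, y)₂ = (-2.588, 3.319).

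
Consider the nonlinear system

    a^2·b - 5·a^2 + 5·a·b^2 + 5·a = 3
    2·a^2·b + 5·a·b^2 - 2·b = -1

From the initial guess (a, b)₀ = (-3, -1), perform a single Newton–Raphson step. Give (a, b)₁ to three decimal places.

At (-3, -1): F = (-87.000, -30.000).
Jacobian J = [[2·a·b - 10·a + 5·b^2 + 5, a^2 + 10·a·b], [4·a·b + 5·b^2, 2·a^2 + 10·a·b - 2]].
At the point, J = [[46.000, 39.000], [17.000, 46.000]] (det J = 1453.000).
Solving J·Δ = −F gives Δ = (1.949, -0.068).
Then the next iterate is (a, b)₁ = (-1.051, -1.068).

(-1.051, -1.068)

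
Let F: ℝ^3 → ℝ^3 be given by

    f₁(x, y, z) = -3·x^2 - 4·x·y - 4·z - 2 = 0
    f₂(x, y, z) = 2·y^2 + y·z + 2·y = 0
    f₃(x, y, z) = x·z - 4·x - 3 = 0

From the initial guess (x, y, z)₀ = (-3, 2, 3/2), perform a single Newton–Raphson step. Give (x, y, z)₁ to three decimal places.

At (-3, 2, 3/2): F = (-11.000, 15.000, 4.500).
Jacobian J = [[-6·x - 4·y, -4·x, -4], [0, 4·y + z + 2, y], [z - 4, 0, x]].
At the point, J = [[10.000, 12.000, -4.000], [0.000, 11.500, 2.000], [-2.500, 0.000, -3.000]] (det J = -520.000).
Solving J·Δ = −F gives Δ = (2.374, -1.221, -0.478).
Then the next iterate is (x, y, z)₁ = (-0.626, 0.779, 1.022).

(-0.626, 0.779, 1.022)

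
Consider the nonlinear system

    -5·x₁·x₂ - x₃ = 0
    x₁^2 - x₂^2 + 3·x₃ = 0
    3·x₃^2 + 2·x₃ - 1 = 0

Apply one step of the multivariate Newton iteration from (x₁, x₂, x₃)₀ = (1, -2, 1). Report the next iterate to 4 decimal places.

(0.3900, -1.3200, 0.5000)

At (1, -2, 1): F = (9.0000, 0.0000, 4.0000).
Jacobian J = [[-5·x₂, -5·x₁, -1], [2·x₁, -2·x₂, 3], [0, 0, 6·x₃ + 2]].
At the point, J = [[10.0000, -5.0000, -1.0000], [2.0000, 4.0000, 3.0000], [0.0000, 0.0000, 8.0000]] (det J = 400.0000).
Solving J·Δ = −F gives Δ = (-0.6100, 0.6800, -0.5000).
Then the next iterate is (x₁, x₂, x₃)₁ = (0.3900, -1.3200, 0.5000).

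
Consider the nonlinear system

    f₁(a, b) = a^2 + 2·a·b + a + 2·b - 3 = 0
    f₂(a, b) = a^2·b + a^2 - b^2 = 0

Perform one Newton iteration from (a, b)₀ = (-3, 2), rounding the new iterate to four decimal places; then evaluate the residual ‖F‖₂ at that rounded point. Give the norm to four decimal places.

6.9064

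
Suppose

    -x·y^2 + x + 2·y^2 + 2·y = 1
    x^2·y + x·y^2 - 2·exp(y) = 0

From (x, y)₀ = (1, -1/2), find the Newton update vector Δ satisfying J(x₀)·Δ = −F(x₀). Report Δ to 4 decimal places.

(14.8493, -10.3870)

At (1, -1/2): F = (-0.7500, -1.463061).
Jacobian J = [[-y^2 + 1, -2·x·y + 4·y + 2], [2·x·y + y^2, x^2 + 2·x·y - 2·exp(y)]].
At the point, J = [[0.7500, 1.0000], [-0.7500, -1.213061]] (det J = -0.159796).
Solving J·Δ = −F gives Δ = (14.8493, -10.3870).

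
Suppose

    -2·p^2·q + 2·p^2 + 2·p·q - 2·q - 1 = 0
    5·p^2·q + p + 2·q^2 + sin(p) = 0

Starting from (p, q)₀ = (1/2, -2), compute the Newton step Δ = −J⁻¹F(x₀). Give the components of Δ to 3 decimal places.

At (1/2, -2): F = (2.500, 6.47943).
Jacobian J = [[-4·p·q + 4·p + 2·q, -2·p^2 + 2·p - 2], [10·p·q + cos(p) + 1, 5·p^2 + 4·q]].
At the point, J = [[2.000, -1.500], [-8.12242, -6.750]] (det J = -25.68363).
Solving J·Δ = −F gives Δ = (-0.279, 1.295).

(-0.279, 1.295)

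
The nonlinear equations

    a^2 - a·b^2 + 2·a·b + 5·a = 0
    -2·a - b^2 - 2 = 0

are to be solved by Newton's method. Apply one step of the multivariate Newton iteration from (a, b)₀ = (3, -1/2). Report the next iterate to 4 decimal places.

(-0.4054, 0.9392)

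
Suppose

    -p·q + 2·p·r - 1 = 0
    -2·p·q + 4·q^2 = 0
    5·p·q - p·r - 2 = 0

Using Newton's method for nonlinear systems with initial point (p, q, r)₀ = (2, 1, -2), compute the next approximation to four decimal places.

(1.2778, 0.6389, -0.3333)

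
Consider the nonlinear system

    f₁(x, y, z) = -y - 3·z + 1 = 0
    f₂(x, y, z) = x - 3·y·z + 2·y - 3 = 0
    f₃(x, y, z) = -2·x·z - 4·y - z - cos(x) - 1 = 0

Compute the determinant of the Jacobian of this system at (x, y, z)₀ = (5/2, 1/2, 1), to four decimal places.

8.1023

J = [[0, -1, -3], [1, -3·z + 2, -3·y], [-2·z + sin(x), -4, -2·x - 1]].
At the point, J = [[0.0000, -1.0000, -3.0000], [1.0000, -1.0000, -1.5000], [-1.401528, -4.0000, -6.0000]].
det J = 8.1023.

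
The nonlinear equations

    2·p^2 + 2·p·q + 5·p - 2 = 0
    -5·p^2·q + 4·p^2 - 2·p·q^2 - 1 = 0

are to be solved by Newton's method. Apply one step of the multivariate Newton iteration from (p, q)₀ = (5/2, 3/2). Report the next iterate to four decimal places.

(0.7837, 1.5785)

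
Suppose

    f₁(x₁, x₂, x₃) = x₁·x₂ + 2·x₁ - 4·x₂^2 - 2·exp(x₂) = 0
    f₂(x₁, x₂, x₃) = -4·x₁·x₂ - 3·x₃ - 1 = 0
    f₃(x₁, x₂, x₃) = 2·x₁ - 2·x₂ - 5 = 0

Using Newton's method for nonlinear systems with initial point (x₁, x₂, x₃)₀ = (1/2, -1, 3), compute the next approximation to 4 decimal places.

(1.8692, -0.6308, 1.9128)

At (1/2, -1, 3): F = (-4.235759, -8.0000, -2.0000).
Jacobian J = [[x₂ + 2, x₁ - 8·x₂ - 2·exp(x₂), 0], [-4·x₂, -4·x₁, -3], [2, -2, 0]].
At the point, J = [[1.0000, 7.764241, 0.0000], [4.0000, -2.0000, -3.0000], [2.0000, -2.0000, 0.0000]] (det J = -52.585447).
Solving J·Δ = −F gives Δ = (1.3692, 0.3692, -1.0872).
Then the next iterate is (x₁, x₂, x₃)₁ = (1.8692, -0.6308, 1.9128).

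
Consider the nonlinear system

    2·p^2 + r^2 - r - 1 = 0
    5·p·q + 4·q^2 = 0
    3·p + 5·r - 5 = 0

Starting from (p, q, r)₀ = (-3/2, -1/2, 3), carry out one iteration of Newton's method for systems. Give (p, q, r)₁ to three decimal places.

At (-3/2, -1/2, 3): F = (9.500, 4.750, 5.500).
Jacobian J = [[4·p, 0, 2·r - 1], [5·q, 5·p + 8·q, 0], [3, 0, 5]].
At the point, J = [[-6.000, 0.000, 5.000], [-2.500, -11.500, 0.000], [3.000, 0.000, 5.000]] (det J = 517.500).
Solving J·Δ = −F gives Δ = (0.444, 0.316, -1.367).
Then the next iterate is (p, q, r)₁ = (-1.056, -0.184, 1.633).

(-1.056, -0.184, 1.633)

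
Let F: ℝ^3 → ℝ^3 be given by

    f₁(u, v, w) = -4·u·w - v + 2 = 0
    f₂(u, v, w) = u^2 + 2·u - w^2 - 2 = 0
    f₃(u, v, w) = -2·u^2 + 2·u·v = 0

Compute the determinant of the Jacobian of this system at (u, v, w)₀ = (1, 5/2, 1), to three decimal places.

-46.000

J = [[-4·w, -1, -4·u], [2·u + 2, 0, -2·w], [-4·u + 2·v, 2·u, 0]].
At the point, J = [[-4.000, -1.000, -4.000], [4.000, 0.000, -2.000], [1.000, 2.000, 0.000]].
det J = -46.000.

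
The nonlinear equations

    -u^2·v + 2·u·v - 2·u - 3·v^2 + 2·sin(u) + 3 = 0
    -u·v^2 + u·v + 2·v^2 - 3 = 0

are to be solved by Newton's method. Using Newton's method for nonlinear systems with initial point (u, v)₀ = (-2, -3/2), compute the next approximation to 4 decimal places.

At (-2, -3/2): F = (10.431405, 9.0000).
Jacobian J = [[-2·u·v + 2·v + 2·cos(u) - 2, -u^2 + 2·u - 6·v], [-v^2 + v, -2·u·v + u + 4·v]].
At the point, J = [[-11.832294, 1.0000], [-3.7500, -14.0000]] (det J = 169.402111).
Solving J·Δ = −F gives Δ = (0.9152, 0.3977).
Then the next iterate is (u, v)₁ = (-1.0848, -1.1023).

(-1.0848, -1.1023)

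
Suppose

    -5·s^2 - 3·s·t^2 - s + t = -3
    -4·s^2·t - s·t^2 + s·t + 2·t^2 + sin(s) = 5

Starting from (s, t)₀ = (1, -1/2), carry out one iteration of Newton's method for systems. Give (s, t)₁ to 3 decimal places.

(0.163, -1.895)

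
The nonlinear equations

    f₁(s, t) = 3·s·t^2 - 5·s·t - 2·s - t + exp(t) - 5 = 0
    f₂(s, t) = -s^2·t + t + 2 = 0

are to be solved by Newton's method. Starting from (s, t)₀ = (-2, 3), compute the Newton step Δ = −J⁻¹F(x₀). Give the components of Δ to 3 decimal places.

At (-2, 3): F = (-7.91446, -7.000).
Jacobian J = [[3·t^2 - 5·t - 2, 6·s·t - 5·s + exp(t) - 1], [-2·s·t, -s^2 + 1]].
At the point, J = [[10.000, -6.91446], [12.000, -3.000]] (det J = 52.97356).
Solving J·Δ = −F gives Δ = (0.465, -0.471).

(0.465, -0.471)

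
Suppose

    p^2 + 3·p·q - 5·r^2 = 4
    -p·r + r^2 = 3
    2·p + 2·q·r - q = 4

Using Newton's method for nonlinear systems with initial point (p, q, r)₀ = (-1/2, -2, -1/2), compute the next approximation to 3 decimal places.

At (-1/2, -2, -1/2): F = (-2.000, -3.000, -1.000).
Jacobian J = [[2·p + 3·q, 3·p, -10·r], [-r, 0, -p + 2·r], [2, 2·r - 1, 2·q]].
At the point, J = [[-7.000, -1.500, 5.000], [0.500, 0.000, -0.500], [2.000, -2.000, -4.000]] (det J = 0.500).
Solving J·Δ = −F gives Δ = (-98.500, 110.000, -104.500).
Then the next iterate is (p, q, r)₁ = (-99.000, 108.000, -105.000).

(-99.000, 108.000, -105.000)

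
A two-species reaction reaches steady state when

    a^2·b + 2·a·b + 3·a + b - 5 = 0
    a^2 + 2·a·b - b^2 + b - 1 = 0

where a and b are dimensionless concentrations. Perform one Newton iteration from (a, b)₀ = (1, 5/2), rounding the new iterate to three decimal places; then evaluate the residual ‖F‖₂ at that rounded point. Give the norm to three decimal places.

1.423

At (1, 5/2): F = (8.000, 1.250).
Jacobian J = [[2·a·b + 2·b + 3, a^2 + 2·a + 1], [2·a + 2·b, 2·a - 2·b + 1]].
At the point, J = [[13.000, 4.000], [7.000, -2.000]] (det J = -54.000).
Solving J·Δ = −F gives Δ = (-0.389, -0.736).
Then the next iterate is (a, b)₁ = (0.611, 1.764).
Re-evaluating at (0.611, 1.764): F = (1.41115, 0.18123), so ‖F‖₂ = 1.423.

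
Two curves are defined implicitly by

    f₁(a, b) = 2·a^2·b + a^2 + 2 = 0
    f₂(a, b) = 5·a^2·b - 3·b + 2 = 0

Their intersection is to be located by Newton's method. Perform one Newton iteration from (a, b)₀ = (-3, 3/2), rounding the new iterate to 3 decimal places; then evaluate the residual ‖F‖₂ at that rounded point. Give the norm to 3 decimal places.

At (-3, 3/2): F = (38.000, 65.000).
Jacobian J = [[4·a·b + 2·a, 2·a^2], [10·a·b, 5·a^2 - 3]].
At the point, J = [[-24.000, 18.000], [-45.000, 42.000]] (det J = -198.000).
Solving J·Δ = −F gives Δ = (2.152, 0.758).
Then the next iterate is (a, b)₁ = (-0.848, 2.258).
Re-evaluating at (-0.848, 2.258): F = (5.96658, 3.34468), so ‖F‖₂ = 6.840.

6.840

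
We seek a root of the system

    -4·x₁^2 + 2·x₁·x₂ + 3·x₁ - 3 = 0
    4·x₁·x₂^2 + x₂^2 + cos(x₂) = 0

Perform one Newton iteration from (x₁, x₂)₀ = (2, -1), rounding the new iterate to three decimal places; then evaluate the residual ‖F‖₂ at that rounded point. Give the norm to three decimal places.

5.916

At (2, -1): F = (-17.000, 9.54030).
Jacobian J = [[-8·x₁ + 2·x₂ + 3, 2·x₁], [4·x₂^2, 8·x₁·x₂ + 2·x₂ - sin(x₂)]].
At the point, J = [[-15.000, 4.000], [4.000, -17.15853]] (det J = 241.37794).
Solving J·Δ = −F gives Δ = (-1.050, 0.311).
Then the next iterate is (x₁, x₂)₁ = (0.950, -0.689).
Re-evaluating at (0.950, -0.689): F = (-5.06910, 3.05054), so ‖F‖₂ = 5.916.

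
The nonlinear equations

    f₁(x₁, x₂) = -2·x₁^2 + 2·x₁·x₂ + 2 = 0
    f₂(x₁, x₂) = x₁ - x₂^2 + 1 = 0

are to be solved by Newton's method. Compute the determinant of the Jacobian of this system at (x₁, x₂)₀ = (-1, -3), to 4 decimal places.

J = [[-4·x₁ + 2·x₂, 2·x₁], [1, -2·x₂]].
At the point, J = [[-2.0000, -2.0000], [1.0000, 6.0000]].
det J = -10.0000.

-10.0000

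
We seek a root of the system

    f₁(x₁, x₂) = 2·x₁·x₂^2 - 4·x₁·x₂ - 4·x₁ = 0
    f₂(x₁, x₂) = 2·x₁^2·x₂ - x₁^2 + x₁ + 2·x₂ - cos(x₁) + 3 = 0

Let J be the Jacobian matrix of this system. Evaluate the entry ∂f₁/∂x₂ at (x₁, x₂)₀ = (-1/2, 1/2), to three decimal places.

1.000

∂f₁/∂x₂ = 4·x₁·x₂ - 4·x₁.
At (-1/2, 1/2) this is 1.000.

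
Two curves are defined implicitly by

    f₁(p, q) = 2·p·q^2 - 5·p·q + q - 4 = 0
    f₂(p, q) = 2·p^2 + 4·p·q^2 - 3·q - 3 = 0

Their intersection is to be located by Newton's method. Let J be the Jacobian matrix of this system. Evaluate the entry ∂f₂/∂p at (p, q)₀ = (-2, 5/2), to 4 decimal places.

17.0000

∂f₂/∂p = 4·p + 4·q^2.
At (-2, 5/2) this is 17.0000.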